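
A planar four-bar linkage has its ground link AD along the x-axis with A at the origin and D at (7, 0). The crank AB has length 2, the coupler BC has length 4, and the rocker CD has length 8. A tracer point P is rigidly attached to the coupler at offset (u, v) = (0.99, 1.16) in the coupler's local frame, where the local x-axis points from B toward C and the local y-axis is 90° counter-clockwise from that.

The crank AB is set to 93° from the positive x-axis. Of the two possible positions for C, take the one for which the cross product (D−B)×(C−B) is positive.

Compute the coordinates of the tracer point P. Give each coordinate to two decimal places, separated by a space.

A=(0,0), D=(7.00,0)
B = A + 2.00·(cos93°, sin93°) = (-0.1047, 1.9973)
|BD| = 7.3801
circle(B,4.00) ∩ circle(D,8.00): a=0.4380, h=3.9759
  candidates: C₊=(1.3930,5.7063) cross=29.343; C₋=(-0.7590,-1.9489) cross=-29.343
  mode + wants cross > 0 → take C=(1.3930,5.7063) (cross=29.343)
ex = (C−B)/|BC| = (0.3744,0.9273); ey = (-0.9273,0.3744)
P = B + 0.99·ex + 1.16·ey = (-0.8096,3.3496)

-0.81 3.35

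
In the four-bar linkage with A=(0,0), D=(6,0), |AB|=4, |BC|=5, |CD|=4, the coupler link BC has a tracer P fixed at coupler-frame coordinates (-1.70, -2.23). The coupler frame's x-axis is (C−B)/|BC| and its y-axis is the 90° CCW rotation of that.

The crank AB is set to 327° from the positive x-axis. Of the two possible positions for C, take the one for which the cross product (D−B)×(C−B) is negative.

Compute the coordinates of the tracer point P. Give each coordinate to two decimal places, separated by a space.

A=(0,0), D=(6.00,0)
B = A + 4.00·(cos327°, sin327°) = (3.3547, -2.1786)
|BD| = 3.4269
circle(B,5.00) ∩ circle(D,4.00): a=3.0266, h=3.9799
  candidates: C₊=(3.1609,2.8177) cross=13.639; C₋=(8.2211,-3.3267) cross=-13.639
  mode - wants cross < 0 → take C=(8.2211,-3.3267) (cross=-13.639)
ex = (C−B)/|BC| = (0.9733,-0.2296); ey = (0.2296,0.9733)
P = B + -1.70·ex + -2.23·ey = (1.1880,-3.9586)

1.19 -3.96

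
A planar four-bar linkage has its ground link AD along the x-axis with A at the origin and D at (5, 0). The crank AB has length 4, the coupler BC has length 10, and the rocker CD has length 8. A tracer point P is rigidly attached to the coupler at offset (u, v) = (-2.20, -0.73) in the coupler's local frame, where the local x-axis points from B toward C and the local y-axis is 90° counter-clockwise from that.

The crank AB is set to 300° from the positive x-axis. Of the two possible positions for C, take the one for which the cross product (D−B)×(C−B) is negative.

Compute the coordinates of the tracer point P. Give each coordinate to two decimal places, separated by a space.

-0.23 -4.10

A=(0,0), D=(5.00,0)
B = A + 4.00·(cos300°, sin300°) = (2.0000, -3.4641)
|BD| = 4.5826
circle(B,10.00) ∩ circle(D,8.00): a=6.2192, h=7.8308
  candidates: C₊=(0.1519,6.3636) cross=35.885; C₋=(11.9910,-3.8893) cross=-35.885
  mode - wants cross < 0 → take C=(11.9910,-3.8893) (cross=-35.885)
ex = (C−B)/|BC| = (0.9991,-0.0425); ey = (0.0425,0.9991)
P = B + -2.20·ex + -0.73·ey = (-0.2290,-4.0999)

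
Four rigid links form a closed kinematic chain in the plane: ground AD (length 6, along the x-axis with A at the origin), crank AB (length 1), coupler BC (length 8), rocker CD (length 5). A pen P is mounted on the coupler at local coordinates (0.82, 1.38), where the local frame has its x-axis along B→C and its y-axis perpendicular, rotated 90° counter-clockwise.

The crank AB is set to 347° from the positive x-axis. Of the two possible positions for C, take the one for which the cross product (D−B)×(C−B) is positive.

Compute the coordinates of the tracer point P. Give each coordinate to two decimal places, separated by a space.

A=(0,0), D=(6.00,0)
B = A + 1.00·(cos347°, sin347°) = (0.9744, -0.2250)
|BD| = 5.0307
circle(B,8.00) ∩ circle(D,5.00): a=6.3916, h=4.8112
  candidates: C₊=(7.1444,4.8673) cross=24.204; C₋=(7.5747,-4.7456) cross=-24.204
  mode + wants cross > 0 → take C=(7.1444,4.8673) (cross=24.204)
ex = (C−B)/|BC| = (0.7713,0.6365); ey = (-0.6365,0.7713)
P = B + 0.82·ex + 1.38·ey = (0.7284,1.3613)

0.73 1.36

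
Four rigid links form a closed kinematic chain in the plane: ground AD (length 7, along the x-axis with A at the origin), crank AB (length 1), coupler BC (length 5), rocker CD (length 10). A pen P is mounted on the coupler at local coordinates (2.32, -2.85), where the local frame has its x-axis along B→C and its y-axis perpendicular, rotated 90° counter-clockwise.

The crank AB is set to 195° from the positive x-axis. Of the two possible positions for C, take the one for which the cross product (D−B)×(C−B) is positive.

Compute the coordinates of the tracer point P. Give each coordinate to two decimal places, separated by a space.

A=(0,0), D=(7.00,0)
B = A + 1.00·(cos195°, sin195°) = (-0.9659, -0.2588)
|BD| = 7.9701
circle(B,5.00) ∩ circle(D,10.00): a=-0.7200, h=4.9479
  candidates: C₊=(-1.8462,4.6631) cross=39.435; C₋=(-1.5249,-5.2275) cross=-39.435
  mode + wants cross > 0 → take C=(-1.8462,4.6631) (cross=39.435)
ex = (C−B)/|BC| = (-0.1761,0.9844); ey = (-0.9844,-0.1761)
P = B + 2.32·ex + -2.85·ey = (1.4311,2.5267)

1.43 2.53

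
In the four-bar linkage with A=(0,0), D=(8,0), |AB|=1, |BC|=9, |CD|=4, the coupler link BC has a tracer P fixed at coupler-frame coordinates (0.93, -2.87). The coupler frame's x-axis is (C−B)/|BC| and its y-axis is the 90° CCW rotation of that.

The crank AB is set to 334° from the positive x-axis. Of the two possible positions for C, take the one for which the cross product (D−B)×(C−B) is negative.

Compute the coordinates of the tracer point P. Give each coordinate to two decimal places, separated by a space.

A=(0,0), D=(8.00,0)
B = A + 1.00·(cos334°, sin334°) = (0.8988, -0.4384)
|BD| = 7.1147
circle(B,9.00) ∩ circle(D,4.00): a=8.1254, h=3.8702
  candidates: C₊=(8.7702,3.9251) cross=27.536; C₋=(9.2472,-3.8006) cross=-27.536
  mode - wants cross < 0 → take C=(9.2472,-3.8006) (cross=-27.536)
ex = (C−B)/|BC| = (0.9276,-0.3736); ey = (0.3736,0.9276)
P = B + 0.93·ex + -2.87·ey = (0.6893,-3.4480)

0.69 -3.45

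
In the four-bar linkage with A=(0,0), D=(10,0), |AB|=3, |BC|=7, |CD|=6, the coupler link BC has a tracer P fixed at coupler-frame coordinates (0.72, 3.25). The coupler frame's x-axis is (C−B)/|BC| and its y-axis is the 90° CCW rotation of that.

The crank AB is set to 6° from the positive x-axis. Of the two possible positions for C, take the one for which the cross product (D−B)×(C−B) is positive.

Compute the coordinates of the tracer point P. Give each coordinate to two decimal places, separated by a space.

1.05 3.02

A=(0,0), D=(10.00,0)
B = A + 3.00·(cos6°, sin6°) = (2.9836, 0.3136)
|BD| = 7.0234
circle(B,7.00) ∩ circle(D,6.00): a=4.4372, h=5.4140
  candidates: C₊=(7.6581,5.5241) cross=38.025; C₋=(7.1746,-5.2931) cross=-38.025
  mode + wants cross > 0 → take C=(7.6581,5.5241) (cross=38.025)
ex = (C−B)/|BC| = (0.6678,0.7444); ey = (-0.7444,0.6678)
P = B + 0.72·ex + 3.25·ey = (1.0452,3.0198)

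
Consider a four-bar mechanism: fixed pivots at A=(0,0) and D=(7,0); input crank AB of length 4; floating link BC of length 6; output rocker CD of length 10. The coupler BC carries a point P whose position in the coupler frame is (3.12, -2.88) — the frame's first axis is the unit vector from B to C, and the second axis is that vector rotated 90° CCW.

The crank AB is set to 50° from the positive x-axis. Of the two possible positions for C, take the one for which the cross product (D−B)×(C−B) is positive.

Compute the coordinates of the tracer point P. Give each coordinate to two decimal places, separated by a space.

A=(0,0), D=(7.00,0)
B = A + 4.00·(cos50°, sin50°) = (2.5712, 3.0642)
|BD| = 5.3855
circle(B,6.00) ∩ circle(D,10.00): a=-3.2491, h=5.0441
  candidates: C₊=(2.7692,9.0609) cross=27.165; C₋=(-2.9707,0.7647) cross=-27.165
  mode + wants cross > 0 → take C=(2.7692,9.0609) (cross=27.165)
ex = (C−B)/|BC| = (0.0330,0.9995); ey = (-0.9995,0.0330)
P = B + 3.12·ex + -2.88·ey = (5.5526,6.0874)

5.55 6.09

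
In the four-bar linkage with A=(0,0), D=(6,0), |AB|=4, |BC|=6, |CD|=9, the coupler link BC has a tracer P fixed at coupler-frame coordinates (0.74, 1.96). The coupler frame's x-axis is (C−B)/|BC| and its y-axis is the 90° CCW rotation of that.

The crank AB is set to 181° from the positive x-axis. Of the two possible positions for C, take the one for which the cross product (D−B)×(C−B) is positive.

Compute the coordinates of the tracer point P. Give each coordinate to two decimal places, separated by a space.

-5.41 1.48

A=(0,0), D=(6.00,0)
B = A + 4.00·(cos181°, sin181°) = (-3.9994, -0.0698)
|BD| = 9.9996
circle(B,6.00) ∩ circle(D,9.00): a=2.7497, h=5.3328
  candidates: C₊=(-1.2870,5.2821) cross=53.326; C₋=(-1.2125,-5.3833) cross=-53.326
  mode + wants cross > 0 → take C=(-1.2870,5.2821) (cross=53.326)
ex = (C−B)/|BC| = (0.4521,0.8920); ey = (-0.8920,0.4521)
P = B + 0.74·ex + 1.96·ey = (-5.4131,1.4763)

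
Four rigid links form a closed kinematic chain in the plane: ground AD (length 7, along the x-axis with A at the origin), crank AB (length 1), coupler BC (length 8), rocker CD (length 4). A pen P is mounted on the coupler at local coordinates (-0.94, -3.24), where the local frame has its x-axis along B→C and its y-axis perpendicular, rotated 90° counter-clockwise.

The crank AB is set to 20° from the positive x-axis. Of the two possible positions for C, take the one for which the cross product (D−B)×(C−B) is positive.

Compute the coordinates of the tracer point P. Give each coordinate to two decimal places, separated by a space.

1.51 -2.98

A=(0,0), D=(7.00,0)
B = A + 1.00·(cos20°, sin20°) = (0.9397, 0.3420)
|BD| = 6.0700
circle(B,8.00) ∩ circle(D,4.00): a=6.9889, h=3.8930
  candidates: C₊=(8.1368,3.8351) cross=23.630; C₋=(7.6981,-3.9386) cross=-23.630
  mode + wants cross > 0 → take C=(8.1368,3.8351) (cross=23.630)
ex = (C−B)/|BC| = (0.8996,0.4366); ey = (-0.4366,0.8996)
P = B + -0.94·ex + -3.24·ey = (1.5087,-2.9833)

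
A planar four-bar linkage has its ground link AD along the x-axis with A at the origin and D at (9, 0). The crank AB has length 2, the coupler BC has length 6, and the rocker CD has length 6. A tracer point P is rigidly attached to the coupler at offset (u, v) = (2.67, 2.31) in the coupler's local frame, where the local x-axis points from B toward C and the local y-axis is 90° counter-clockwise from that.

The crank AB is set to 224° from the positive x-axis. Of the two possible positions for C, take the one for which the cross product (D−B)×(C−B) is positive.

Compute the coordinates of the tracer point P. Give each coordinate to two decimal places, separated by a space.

-0.65 2.05

A=(0,0), D=(9.00,0)
B = A + 2.00·(cos224°, sin224°) = (-1.4387, -1.3893)
|BD| = 10.5307
circle(B,6.00) ∩ circle(D,6.00): a=5.2654, h=2.8768
  candidates: C₊=(3.4011,2.1570) cross=30.295; C₋=(4.1602,-3.5463) cross=-30.295
  mode + wants cross > 0 → take C=(3.4011,2.1570) (cross=30.295)
ex = (C−B)/|BC| = (0.8066,0.5911); ey = (-0.5911,0.8066)
P = B + 2.67·ex + 2.31·ey = (-0.6503,2.0521)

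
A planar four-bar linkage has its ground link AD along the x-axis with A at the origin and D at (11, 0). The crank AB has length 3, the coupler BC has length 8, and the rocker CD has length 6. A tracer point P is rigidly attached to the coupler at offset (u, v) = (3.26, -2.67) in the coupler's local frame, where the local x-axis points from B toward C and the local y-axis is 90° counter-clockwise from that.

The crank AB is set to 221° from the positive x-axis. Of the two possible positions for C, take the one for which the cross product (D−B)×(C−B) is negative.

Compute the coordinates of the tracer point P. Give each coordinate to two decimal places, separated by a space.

A=(0,0), D=(11.00,0)
B = A + 3.00·(cos221°, sin221°) = (-2.2641, -1.9682)
|BD| = 13.4094
circle(B,8.00) ∩ circle(D,6.00): a=7.7487, h=1.9893
  candidates: C₊=(5.1087,1.1369) cross=26.675; C₋=(5.6927,-2.7986) cross=-26.675
  mode - wants cross < 0 → take C=(5.6927,-2.7986) (cross=-26.675)
ex = (C−B)/|BC| = (0.9946,-0.1038); ey = (0.1038,0.9946)
P = B + 3.26·ex + -2.67·ey = (0.7011,-4.9621)

0.70 -4.96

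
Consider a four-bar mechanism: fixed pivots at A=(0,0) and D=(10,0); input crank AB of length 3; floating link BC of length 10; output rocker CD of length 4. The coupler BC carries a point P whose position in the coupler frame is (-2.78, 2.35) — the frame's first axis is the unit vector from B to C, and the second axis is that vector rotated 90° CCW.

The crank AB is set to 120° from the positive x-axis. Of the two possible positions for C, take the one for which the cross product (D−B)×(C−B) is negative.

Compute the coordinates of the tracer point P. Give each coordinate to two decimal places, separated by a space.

A=(0,0), D=(10.00,0)
B = A + 3.00·(cos120°, sin120°) = (-1.5000, 2.5981)
|BD| = 11.7898
circle(B,10.00) ∩ circle(D,4.00): a=9.4573, h=3.2495
  candidates: C₊=(8.4409,3.6836) cross=38.311; C₋=(7.0087,-2.6556) cross=-38.311
  mode - wants cross < 0 → take C=(7.0087,-2.6556) (cross=-38.311)
ex = (C−B)/|BC| = (0.8509,-0.5254); ey = (0.5254,0.8509)
P = B + -2.78·ex + 2.35·ey = (-2.6308,6.0582)

-2.63 6.06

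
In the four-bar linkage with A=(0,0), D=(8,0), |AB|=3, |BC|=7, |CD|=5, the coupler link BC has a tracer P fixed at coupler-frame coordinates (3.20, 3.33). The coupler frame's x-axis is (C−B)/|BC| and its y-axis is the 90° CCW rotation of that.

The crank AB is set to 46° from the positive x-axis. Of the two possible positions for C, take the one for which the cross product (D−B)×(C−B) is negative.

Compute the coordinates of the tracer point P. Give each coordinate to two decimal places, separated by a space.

6.48 0.76

A=(0,0), D=(8.00,0)
B = A + 3.00·(cos46°, sin46°) = (2.0840, 2.1580)
|BD| = 6.2973
circle(B,7.00) ∩ circle(D,5.00): a=5.0542, h=4.8430
  candidates: C₊=(8.4918,4.9758) cross=30.498; C₋=(5.1725,-4.1238) cross=-30.498
  mode - wants cross < 0 → take C=(5.1725,-4.1238) (cross=-30.498)
ex = (C−B)/|BC| = (0.4412,-0.8974); ey = (0.8974,0.4412)
P = B + 3.20·ex + 3.33·ey = (6.4842,0.7556)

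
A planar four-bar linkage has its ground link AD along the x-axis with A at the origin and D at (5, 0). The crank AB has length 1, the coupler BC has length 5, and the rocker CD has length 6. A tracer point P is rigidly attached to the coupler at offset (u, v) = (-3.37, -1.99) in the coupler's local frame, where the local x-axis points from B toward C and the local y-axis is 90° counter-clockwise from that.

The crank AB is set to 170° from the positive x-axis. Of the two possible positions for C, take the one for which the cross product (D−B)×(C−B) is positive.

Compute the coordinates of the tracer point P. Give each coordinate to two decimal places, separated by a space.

-0.69 -3.73

A=(0,0), D=(5.00,0)
B = A + 1.00·(cos170°, sin170°) = (-0.9848, 0.1736)
|BD| = 5.9873
circle(B,5.00) ∩ circle(D,6.00): a=2.0751, h=4.5491
  candidates: C₊=(1.2213,4.6606) cross=27.237; C₋=(0.9574,-4.4337) cross=-27.237
  mode + wants cross > 0 → take C=(1.2213,4.6606) (cross=27.237)
ex = (C−B)/|BC| = (0.4412,0.8974); ey = (-0.8974,0.4412)
P = B + -3.37·ex + -1.99·ey = (-0.6859,-3.7286)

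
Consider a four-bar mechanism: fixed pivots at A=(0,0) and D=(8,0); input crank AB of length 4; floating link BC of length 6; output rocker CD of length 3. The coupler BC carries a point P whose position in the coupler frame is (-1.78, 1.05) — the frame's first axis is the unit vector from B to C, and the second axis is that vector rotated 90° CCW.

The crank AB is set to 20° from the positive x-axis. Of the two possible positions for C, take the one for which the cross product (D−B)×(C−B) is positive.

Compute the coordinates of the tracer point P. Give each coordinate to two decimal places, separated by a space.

A=(0,0), D=(8.00,0)
B = A + 4.00·(cos20°, sin20°) = (3.7588, 1.3681)
|BD| = 4.4564
circle(B,6.00) ∩ circle(D,3.00): a=5.2575, h=2.8911
  candidates: C₊=(9.6500,2.5055) cross=12.884; C₋=(7.8749,-2.9974) cross=-12.884
  mode + wants cross > 0 → take C=(9.6500,2.5055) (cross=12.884)
ex = (C−B)/|BC| = (0.9819,0.1896); ey = (-0.1896,0.9819)
P = B + -1.78·ex + 1.05·ey = (1.8120,2.0616)

1.81 2.06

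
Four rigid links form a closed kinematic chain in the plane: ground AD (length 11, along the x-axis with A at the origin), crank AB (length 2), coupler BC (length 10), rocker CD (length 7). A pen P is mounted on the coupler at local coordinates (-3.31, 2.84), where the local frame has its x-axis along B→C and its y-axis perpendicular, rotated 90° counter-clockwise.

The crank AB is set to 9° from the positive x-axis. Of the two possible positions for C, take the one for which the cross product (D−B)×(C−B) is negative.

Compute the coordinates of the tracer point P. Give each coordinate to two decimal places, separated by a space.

1.63 4.66

A=(0,0), D=(11.00,0)
B = A + 2.00·(cos9°, sin9°) = (1.9754, 0.3129)
|BD| = 9.0300
circle(B,10.00) ∩ circle(D,7.00): a=7.3389, h=6.7927
  candidates: C₊=(9.5452,6.8472) cross=61.338; C₋=(9.0746,-6.7300) cross=-61.338
  mode - wants cross < 0 → take C=(9.0746,-6.7300) (cross=-61.338)
ex = (C−B)/|BC| = (0.7099,-0.7043); ey = (0.7043,0.7099)
P = B + -3.31·ex + 2.84·ey = (1.6257,4.6602)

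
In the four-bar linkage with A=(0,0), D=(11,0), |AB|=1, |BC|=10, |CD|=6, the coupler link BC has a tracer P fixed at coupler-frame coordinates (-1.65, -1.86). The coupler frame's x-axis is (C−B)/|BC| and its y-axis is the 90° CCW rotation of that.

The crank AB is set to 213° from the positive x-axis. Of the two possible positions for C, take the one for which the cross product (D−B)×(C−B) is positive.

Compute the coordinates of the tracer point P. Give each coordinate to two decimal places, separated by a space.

A=(0,0), D=(11.00,0)
B = A + 1.00·(cos213°, sin213°) = (-0.8387, -0.5446)
|BD| = 11.8512
circle(B,10.00) ∩ circle(D,6.00): a=8.6257, h=5.0593
  candidates: C₊=(7.5455,4.9057) cross=59.959; C₋=(8.0105,-5.2022) cross=-59.959
  mode + wants cross > 0 → take C=(7.5455,4.9057) (cross=59.959)
ex = (C−B)/|BC| = (0.8384,0.5450); ey = (-0.5450,0.8384)
P = B + -1.65·ex + -1.86·ey = (-1.2083,-3.0034)

-1.21 -3.00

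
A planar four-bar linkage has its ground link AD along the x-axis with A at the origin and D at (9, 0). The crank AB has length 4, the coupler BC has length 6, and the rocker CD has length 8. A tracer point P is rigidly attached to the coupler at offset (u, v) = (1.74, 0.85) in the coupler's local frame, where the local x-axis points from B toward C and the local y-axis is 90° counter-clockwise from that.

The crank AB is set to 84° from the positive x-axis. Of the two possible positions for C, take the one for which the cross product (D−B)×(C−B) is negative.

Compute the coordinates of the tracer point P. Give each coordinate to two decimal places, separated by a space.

1.50 2.37

A=(0,0), D=(9.00,0)
B = A + 4.00·(cos84°, sin84°) = (0.4181, 3.9781)
|BD| = 9.4591
circle(B,6.00) ∩ circle(D,8.00): a=3.2495, h=5.0439
  candidates: C₊=(5.4875,7.1877) cross=47.711; C₋=(1.2450,-1.9647) cross=-47.711
  mode - wants cross < 0 → take C=(1.2450,-1.9647) (cross=-47.711)
ex = (C−B)/|BC| = (0.1378,-0.9905); ey = (0.9905,0.1378)
P = B + 1.74·ex + 0.85·ey = (1.4998,2.3718)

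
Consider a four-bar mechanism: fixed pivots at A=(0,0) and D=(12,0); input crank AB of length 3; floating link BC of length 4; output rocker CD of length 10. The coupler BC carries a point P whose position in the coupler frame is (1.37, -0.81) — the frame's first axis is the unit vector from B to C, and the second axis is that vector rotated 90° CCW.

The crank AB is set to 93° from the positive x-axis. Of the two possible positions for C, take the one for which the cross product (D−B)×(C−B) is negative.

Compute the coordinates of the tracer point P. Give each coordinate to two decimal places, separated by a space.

A=(0,0), D=(12.00,0)
B = A + 3.00·(cos93°, sin93°) = (-0.1570, 2.9959)
|BD| = 12.5207
circle(B,4.00) ∩ circle(D,10.00): a=2.9059, h=2.7488
  candidates: C₊=(3.3222,4.9695) cross=34.416; C₋=(2.0068,-0.3683) cross=-34.416
  mode - wants cross < 0 → take C=(2.0068,-0.3683) (cross=-34.416)
ex = (C−B)/|BC| = (0.5409,-0.8411); ey = (0.8411,0.5409)
P = B + 1.37·ex + -0.81·ey = (-0.0972,1.4055)

-0.10 1.41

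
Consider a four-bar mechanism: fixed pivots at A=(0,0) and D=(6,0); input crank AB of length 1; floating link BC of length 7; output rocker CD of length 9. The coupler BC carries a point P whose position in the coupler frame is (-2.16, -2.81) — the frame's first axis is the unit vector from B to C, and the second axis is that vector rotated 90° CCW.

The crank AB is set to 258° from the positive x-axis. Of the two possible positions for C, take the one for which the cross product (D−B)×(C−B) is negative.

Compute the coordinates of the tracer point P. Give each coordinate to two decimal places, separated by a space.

A=(0,0), D=(6.00,0)
B = A + 1.00·(cos258°, sin258°) = (-0.2079, -0.9781)
|BD| = 6.2845
circle(B,7.00) ∩ circle(D,9.00): a=0.5963, h=6.9746
  candidates: C₊=(-0.7044,6.0042) cross=43.832; C₋=(1.4667,-7.7749) cross=-43.832
  mode - wants cross < 0 → take C=(1.4667,-7.7749) (cross=-43.832)
ex = (C−B)/|BC| = (0.2392,-0.9710); ey = (0.9710,0.2392)
P = B + -2.16·ex + -2.81·ey = (-3.4530,0.4469)

-3.45 0.45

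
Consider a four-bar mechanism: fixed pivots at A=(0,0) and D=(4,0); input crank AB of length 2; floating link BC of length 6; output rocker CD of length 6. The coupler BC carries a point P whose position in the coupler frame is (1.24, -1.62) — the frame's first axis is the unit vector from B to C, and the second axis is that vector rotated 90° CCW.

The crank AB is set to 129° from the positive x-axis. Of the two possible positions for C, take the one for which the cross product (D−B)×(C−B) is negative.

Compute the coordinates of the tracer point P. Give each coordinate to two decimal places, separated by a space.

A=(0,0), D=(4.00,0)
B = A + 2.00·(cos129°, sin129°) = (-1.2586, 1.5543)
|BD| = 5.4835
circle(B,6.00) ∩ circle(D,6.00): a=2.7418, h=5.3369
  candidates: C₊=(2.8834,5.8952) cross=29.265; C₋=(-0.1421,-4.3409) cross=-29.265
  mode - wants cross < 0 → take C=(-0.1421,-4.3409) (cross=-29.265)
ex = (C−B)/|BC| = (0.1861,-0.9825); ey = (0.9825,0.1861)
P = B + 1.24·ex + -1.62·ey = (-2.6196,0.0345)

-2.62 0.03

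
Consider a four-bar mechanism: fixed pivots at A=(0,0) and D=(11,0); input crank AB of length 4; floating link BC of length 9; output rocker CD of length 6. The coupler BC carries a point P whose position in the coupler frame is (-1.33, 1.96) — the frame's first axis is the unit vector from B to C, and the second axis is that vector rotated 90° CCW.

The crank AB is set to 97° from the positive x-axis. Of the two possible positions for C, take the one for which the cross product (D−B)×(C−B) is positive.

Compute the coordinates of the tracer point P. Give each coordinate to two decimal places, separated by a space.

A=(0,0), D=(11.00,0)
B = A + 4.00·(cos97°, sin97°) = (-0.4875, 3.9702)
|BD| = 12.1542
circle(B,9.00) ∩ circle(D,6.00): a=7.9283, h=4.2593
  candidates: C₊=(8.3972,5.4061) cross=51.769; C₋=(5.6146,-2.6453) cross=-51.769
  mode + wants cross > 0 → take C=(8.3972,5.4061) (cross=51.769)
ex = (C−B)/|BC| = (0.9872,0.1595); ey = (-0.1595,0.9872)
P = B + -1.33·ex + 1.96·ey = (-2.1131,5.6929)

-2.11 5.69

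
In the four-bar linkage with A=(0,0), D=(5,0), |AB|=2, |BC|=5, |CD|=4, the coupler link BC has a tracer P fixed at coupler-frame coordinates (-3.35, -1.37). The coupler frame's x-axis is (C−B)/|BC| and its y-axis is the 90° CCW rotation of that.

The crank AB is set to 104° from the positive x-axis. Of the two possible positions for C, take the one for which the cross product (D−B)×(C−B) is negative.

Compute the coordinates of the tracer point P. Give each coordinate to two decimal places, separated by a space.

A=(0,0), D=(5.00,0)
B = A + 2.00·(cos104°, sin104°) = (-0.4838, 1.9406)
|BD| = 5.8171
circle(B,5.00) ∩ circle(D,4.00): a=3.6821, h=3.3826
  candidates: C₊=(4.1158,3.9010) cross=19.677; C₋=(1.8589,-2.4766) cross=-19.677
  mode - wants cross < 0 → take C=(1.8589,-2.4766) (cross=-19.677)
ex = (C−B)/|BC| = (0.4685,-0.8834); ey = (0.8834,0.4685)
P = B + -3.35·ex + -1.37·ey = (-3.2638,4.2582)

-3.26 4.26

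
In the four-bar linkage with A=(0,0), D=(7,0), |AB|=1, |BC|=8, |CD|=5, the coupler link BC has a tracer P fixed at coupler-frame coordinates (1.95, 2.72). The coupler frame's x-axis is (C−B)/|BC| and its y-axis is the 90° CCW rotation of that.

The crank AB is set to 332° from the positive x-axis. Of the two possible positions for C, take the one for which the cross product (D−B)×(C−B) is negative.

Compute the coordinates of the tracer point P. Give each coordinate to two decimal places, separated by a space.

A=(0,0), D=(7.00,0)
B = A + 1.00·(cos332°, sin332°) = (0.8829, -0.4695)
|BD| = 6.1350
circle(B,8.00) ∩ circle(D,5.00): a=6.2460, h=4.9988
  candidates: C₊=(6.7281,4.9926) cross=30.668; C₋=(7.4931,-4.9756) cross=-30.668
  mode - wants cross < 0 → take C=(7.4931,-4.9756) (cross=-30.668)
ex = (C−B)/|BC| = (0.8263,-0.5633); ey = (0.5633,0.8263)
P = B + 1.95·ex + 2.72·ey = (4.0263,0.6796)

4.03 0.68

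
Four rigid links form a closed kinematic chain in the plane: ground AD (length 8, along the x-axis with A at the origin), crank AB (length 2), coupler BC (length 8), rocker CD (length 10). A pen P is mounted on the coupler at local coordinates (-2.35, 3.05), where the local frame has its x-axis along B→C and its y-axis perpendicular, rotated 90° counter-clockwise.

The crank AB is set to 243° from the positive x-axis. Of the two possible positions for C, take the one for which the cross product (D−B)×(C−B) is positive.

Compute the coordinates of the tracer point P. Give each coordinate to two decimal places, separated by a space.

-4.23 -3.72

A=(0,0), D=(8.00,0)
B = A + 2.00·(cos243°, sin243°) = (-0.9080, -1.7820)
|BD| = 9.0845
circle(B,8.00) ∩ circle(D,10.00): a=2.5608, h=7.5791
  candidates: C₊=(0.1164,6.1521) cross=68.852; C₋=(3.0898,-8.7115) cross=-68.852
  mode + wants cross > 0 → take C=(0.1164,6.1521) (cross=68.852)
ex = (C−B)/|BC| = (0.1280,0.9918); ey = (-0.9918,0.1280)
P = B + -2.35·ex + 3.05·ey = (-4.2338,-3.7221)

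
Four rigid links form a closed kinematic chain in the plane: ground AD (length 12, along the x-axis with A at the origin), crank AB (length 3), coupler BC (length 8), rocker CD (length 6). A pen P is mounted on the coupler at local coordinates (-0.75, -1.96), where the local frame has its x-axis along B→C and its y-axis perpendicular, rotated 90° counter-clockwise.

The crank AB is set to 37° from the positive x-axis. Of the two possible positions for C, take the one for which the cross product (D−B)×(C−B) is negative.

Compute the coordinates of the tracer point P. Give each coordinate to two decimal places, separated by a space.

0.43 1.07

A=(0,0), D=(12.00,0)
B = A + 3.00·(cos37°, sin37°) = (2.3959, 1.8054)
|BD| = 9.7723
circle(B,8.00) ∩ circle(D,6.00): a=6.3188, h=4.9064
  candidates: C₊=(9.5124,5.4600) cross=47.947; C₋=(7.6994,-4.1839) cross=-47.947
  mode - wants cross < 0 → take C=(7.6994,-4.1839) (cross=-47.947)
ex = (C−B)/|BC| = (0.6629,-0.7487); ey = (0.7487,0.6629)
P = B + -0.75·ex + -1.96·ey = (0.4313,1.0676)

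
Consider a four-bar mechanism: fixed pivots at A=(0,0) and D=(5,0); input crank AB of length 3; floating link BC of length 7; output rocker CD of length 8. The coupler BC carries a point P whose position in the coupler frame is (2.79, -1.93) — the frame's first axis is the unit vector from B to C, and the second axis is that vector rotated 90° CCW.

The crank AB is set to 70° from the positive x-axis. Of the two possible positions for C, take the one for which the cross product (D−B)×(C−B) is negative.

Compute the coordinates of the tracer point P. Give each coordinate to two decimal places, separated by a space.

A=(0,0), D=(5.00,0)
B = A + 3.00·(cos70°, sin70°) = (1.0261, 2.8191)
|BD| = 4.8723
circle(B,7.00) ∩ circle(D,8.00): a=0.8968, h=6.9423
  candidates: C₊=(5.7743,7.9624) cross=33.825; C₋=(-2.2592,-3.3621) cross=-33.825
  mode - wants cross < 0 → take C=(-2.2592,-3.3621) (cross=-33.825)
ex = (C−B)/|BC| = (-0.4693,-0.8830); ey = (0.8830,-0.4693)
P = B + 2.79·ex + -1.93·ey = (-1.9876,1.2612)

-1.99 1.26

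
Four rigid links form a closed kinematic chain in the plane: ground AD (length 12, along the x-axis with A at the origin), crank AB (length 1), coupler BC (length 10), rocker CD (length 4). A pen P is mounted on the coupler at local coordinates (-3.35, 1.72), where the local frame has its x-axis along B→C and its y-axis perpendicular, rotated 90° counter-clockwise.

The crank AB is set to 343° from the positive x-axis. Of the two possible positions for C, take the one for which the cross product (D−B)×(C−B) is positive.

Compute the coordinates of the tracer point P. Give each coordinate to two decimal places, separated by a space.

A=(0,0), D=(12.00,0)
B = A + 1.00·(cos343°, sin343°) = (0.9563, -0.2924)
|BD| = 11.0476
circle(B,10.00) ∩ circle(D,4.00): a=9.3255, h=3.6103
  candidates: C₊=(10.1830,3.5635) cross=39.886; C₋=(10.3741,-3.6547) cross=-39.886
  mode + wants cross > 0 → take C=(10.1830,3.5635) (cross=39.886)
ex = (C−B)/|BC| = (0.9227,0.3856); ey = (-0.3856,0.9227)
P = B + -3.35·ex + 1.72·ey = (-2.7979,0.0029)

-2.80 0.00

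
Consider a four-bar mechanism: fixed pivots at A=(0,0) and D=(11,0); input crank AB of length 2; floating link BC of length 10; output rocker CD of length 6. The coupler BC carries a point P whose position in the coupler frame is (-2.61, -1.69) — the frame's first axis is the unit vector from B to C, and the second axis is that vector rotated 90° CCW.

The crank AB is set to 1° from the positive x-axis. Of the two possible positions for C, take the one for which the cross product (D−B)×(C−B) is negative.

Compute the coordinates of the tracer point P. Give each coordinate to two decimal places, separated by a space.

A=(0,0), D=(11.00,0)
B = A + 2.00·(cos1°, sin1°) = (1.9997, 0.0349)
|BD| = 9.0004
circle(B,10.00) ∩ circle(D,6.00): a=8.0556, h=5.9251
  candidates: C₊=(10.0782,5.9288) cross=53.329; C₋=(10.0323,-5.9214) cross=-53.329
  mode - wants cross < 0 → take C=(10.0323,-5.9214) (cross=-53.329)
ex = (C−B)/|BC| = (0.8033,-0.5956); ey = (0.5956,0.8033)
P = B + -2.61·ex + -1.69·ey = (-1.1034,0.2320)

-1.10 0.23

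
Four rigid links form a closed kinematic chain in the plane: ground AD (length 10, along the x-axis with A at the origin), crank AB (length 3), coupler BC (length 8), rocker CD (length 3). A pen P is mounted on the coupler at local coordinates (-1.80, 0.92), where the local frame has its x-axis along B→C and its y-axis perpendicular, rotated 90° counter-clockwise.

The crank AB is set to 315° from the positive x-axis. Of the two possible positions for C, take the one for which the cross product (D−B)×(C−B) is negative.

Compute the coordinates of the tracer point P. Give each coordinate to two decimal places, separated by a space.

A=(0,0), D=(10.00,0)
B = A + 3.00·(cos315°, sin315°) = (2.1213, -2.1213)
|BD| = 8.1593
circle(B,8.00) ∩ circle(D,3.00): a=7.4500, h=2.9150
  candidates: C₊=(8.5573,2.6303) cross=23.784; C₋=(10.0730,-2.9991) cross=-23.784
  mode - wants cross < 0 → take C=(10.0730,-2.9991) (cross=-23.784)
ex = (C−B)/|BC| = (0.9940,-0.1097); ey = (0.1097,0.9940)
P = B + -1.80·ex + 0.92·ey = (0.4331,-1.0094)

0.43 -1.01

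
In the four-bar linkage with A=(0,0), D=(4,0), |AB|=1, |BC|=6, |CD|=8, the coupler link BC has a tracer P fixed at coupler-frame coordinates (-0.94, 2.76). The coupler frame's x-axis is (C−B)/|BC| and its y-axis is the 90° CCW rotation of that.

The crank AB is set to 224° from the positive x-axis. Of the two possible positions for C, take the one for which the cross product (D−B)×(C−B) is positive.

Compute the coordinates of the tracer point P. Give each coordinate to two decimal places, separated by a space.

-3.18 -2.26

A=(0,0), D=(4.00,0)
B = A + 1.00·(cos224°, sin224°) = (-0.7193, -0.6947)
|BD| = 4.7702
circle(B,6.00) ∩ circle(D,8.00): a=-0.5498, h=5.9748
  candidates: C₊=(-2.1333,5.1363) cross=28.501; C₋=(-0.3932,-6.6858) cross=-28.501
  mode + wants cross > 0 → take C=(-2.1333,5.1363) (cross=28.501)
ex = (C−B)/|BC| = (-0.2357,0.9718); ey = (-0.9718,-0.2357)
P = B + -0.94·ex + 2.76·ey = (-3.1801,-2.2586)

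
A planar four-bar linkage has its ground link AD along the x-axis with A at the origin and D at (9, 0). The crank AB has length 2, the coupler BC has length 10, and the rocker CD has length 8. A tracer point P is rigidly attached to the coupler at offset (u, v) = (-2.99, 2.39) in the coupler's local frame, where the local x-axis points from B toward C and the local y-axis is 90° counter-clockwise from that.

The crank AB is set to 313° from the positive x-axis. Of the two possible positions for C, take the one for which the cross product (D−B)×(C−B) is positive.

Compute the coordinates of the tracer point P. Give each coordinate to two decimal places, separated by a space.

-2.14 -3.01

A=(0,0), D=(9.00,0)
B = A + 2.00·(cos313°, sin313°) = (1.3640, -1.4627)
|BD| = 7.7748
circle(B,10.00) ∩ circle(D,8.00): a=6.2026, h=7.8440
  candidates: C₊=(5.9801,7.4081) cross=60.986; C₋=(8.9315,-7.9997) cross=-60.986
  mode + wants cross > 0 → take C=(5.9801,7.4081) (cross=60.986)
ex = (C−B)/|BC| = (0.4616,0.8871); ey = (-0.8871,0.4616)
P = B + -2.99·ex + 2.39·ey = (-2.1363,-3.0118)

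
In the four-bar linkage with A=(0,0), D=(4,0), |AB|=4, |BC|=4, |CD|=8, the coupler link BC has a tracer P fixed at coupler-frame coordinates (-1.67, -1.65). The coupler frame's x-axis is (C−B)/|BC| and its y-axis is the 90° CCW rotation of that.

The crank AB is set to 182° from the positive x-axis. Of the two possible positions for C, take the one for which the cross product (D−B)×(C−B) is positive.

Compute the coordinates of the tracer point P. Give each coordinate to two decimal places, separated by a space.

A=(0,0), D=(4.00,0)
B = A + 4.00·(cos182°, sin182°) = (-3.9976, -0.1396)
|BD| = 7.9988
circle(B,4.00) ∩ circle(D,8.00): a=0.9989, h=3.8733
  candidates: C₊=(-3.0664,3.7505) cross=30.981; C₋=(-2.9312,-3.9948) cross=-30.981
  mode + wants cross > 0 → take C=(-3.0664,3.7505) (cross=30.981)
ex = (C−B)/|BC| = (0.2328,0.9725); ey = (-0.9725,0.2328)
P = B + -1.67·ex + -1.65·ey = (-2.7817,-2.1478)

-2.78 -2.15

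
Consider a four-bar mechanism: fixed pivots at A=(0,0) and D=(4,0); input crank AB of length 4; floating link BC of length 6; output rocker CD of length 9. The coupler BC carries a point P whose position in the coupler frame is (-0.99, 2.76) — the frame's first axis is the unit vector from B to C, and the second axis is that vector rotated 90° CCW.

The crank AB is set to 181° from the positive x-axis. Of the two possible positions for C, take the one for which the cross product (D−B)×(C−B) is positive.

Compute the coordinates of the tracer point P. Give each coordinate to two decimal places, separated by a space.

-6.90 -0.52

A=(0,0), D=(4.00,0)
B = A + 4.00·(cos181°, sin181°) = (-3.9994, -0.0698)
|BD| = 7.9997
circle(B,6.00) ∩ circle(D,9.00): a=1.1872, h=5.8814
  candidates: C₊=(-2.8635,5.8217) cross=47.049; C₋=(-2.7609,-5.9406) cross=-47.049
  mode + wants cross > 0 → take C=(-2.8635,5.8217) (cross=47.049)
ex = (C−B)/|BC| = (0.1893,0.9819); ey = (-0.9819,0.1893)
P = B + -0.99·ex + 2.76·ey = (-6.8969,-0.5194)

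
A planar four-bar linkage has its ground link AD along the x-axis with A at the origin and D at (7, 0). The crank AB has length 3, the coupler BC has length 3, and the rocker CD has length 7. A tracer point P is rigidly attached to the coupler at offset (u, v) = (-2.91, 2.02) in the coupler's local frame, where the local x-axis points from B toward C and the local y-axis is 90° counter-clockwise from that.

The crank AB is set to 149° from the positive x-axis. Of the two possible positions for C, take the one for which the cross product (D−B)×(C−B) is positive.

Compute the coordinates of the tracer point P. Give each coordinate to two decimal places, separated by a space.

-5.85 2.88

A=(0,0), D=(7.00,0)
B = A + 3.00·(cos149°, sin149°) = (-2.5715, 1.5451)
|BD| = 9.6954
circle(B,3.00) ∩ circle(D,7.00): a=2.7849, h=1.1156
  candidates: C₊=(0.3556,2.2026) cross=10.816; C₋=(0.0000,0.0000) cross=-10.816
  mode + wants cross > 0 → take C=(0.3556,2.2026) (cross=10.816)
ex = (C−B)/|BC| = (0.9757,0.2192); ey = (-0.2192,0.9757)
P = B + -2.91·ex + 2.02·ey = (-5.8535,2.8782)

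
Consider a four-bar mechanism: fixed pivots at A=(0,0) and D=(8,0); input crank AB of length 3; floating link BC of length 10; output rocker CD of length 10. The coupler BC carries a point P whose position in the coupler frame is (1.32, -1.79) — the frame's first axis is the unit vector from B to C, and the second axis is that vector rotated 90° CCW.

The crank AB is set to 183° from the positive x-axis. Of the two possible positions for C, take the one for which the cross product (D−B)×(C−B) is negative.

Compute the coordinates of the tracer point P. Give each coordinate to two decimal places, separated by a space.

-3.74 -2.25

A=(0,0), D=(8.00,0)
B = A + 3.00·(cos183°, sin183°) = (-2.9959, -0.1570)
|BD| = 10.9970
circle(B,10.00) ∩ circle(D,10.00): a=5.4985, h=8.3526
  candidates: C₊=(2.3828,8.2733) cross=91.854; C₋=(2.6213,-8.4303) cross=-91.854
  mode - wants cross < 0 → take C=(2.6213,-8.4303) (cross=-91.854)
ex = (C−B)/|BC| = (0.5617,-0.8273); ey = (0.8273,0.5617)
P = B + 1.32·ex + -1.79·ey = (-3.7353,-2.2546)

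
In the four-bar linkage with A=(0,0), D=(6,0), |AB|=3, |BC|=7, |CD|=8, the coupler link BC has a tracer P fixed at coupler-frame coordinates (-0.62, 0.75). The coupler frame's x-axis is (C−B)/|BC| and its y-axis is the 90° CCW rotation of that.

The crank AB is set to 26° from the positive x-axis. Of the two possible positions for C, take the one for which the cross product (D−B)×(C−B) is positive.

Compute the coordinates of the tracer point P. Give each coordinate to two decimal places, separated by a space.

1.79 0.97

A=(0,0), D=(6.00,0)
B = A + 3.00·(cos26°, sin26°) = (2.6964, 1.3151)
|BD| = 3.5558
circle(B,7.00) ∩ circle(D,8.00): a=-0.3314, h=6.9922
  candidates: C₊=(4.9746,7.9340) cross=24.862; C₋=(-0.1976,-5.0587) cross=-24.862
  mode + wants cross > 0 → take C=(4.9746,7.9340) (cross=24.862)
ex = (C−B)/|BC| = (0.3255,0.9456); ey = (-0.9456,0.3255)
P = B + -0.62·ex + 0.75·ey = (1.7854,0.9730)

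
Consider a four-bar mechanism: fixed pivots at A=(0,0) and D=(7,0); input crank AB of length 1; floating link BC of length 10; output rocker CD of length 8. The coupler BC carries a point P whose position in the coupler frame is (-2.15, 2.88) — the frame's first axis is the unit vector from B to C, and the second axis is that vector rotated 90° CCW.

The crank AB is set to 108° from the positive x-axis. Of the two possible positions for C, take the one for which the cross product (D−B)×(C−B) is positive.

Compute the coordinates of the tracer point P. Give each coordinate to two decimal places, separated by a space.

A=(0,0), D=(7.00,0)
B = A + 1.00·(cos108°, sin108°) = (-0.3090, 0.9511)
|BD| = 7.3706
circle(B,10.00) ∩ circle(D,8.00): a=6.1274, h=7.9028
  candidates: C₊=(6.7869,7.9972) cross=58.249; C₋=(4.7475,-7.6763) cross=-58.249
  mode + wants cross > 0 → take C=(6.7869,7.9972) (cross=58.249)
ex = (C−B)/|BC| = (0.7096,0.7046); ey = (-0.7046,0.7096)
P = B + -2.15·ex + 2.88·ey = (-3.8639,1.4798)

-3.86 1.48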